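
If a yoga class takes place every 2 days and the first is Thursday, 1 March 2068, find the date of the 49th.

5 June 2068

The 49th occurrence is 48 intervals after the first: 48 × 2 = 96 days after 1 March 2068.
March has 31 days — 30 days to the end of March leaves 66.
April has 30 days (36 left).
May has 31 days (5 left).
5 days into June → 5 June 2068.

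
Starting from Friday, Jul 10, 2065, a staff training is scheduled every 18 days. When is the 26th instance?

The 26th occurrence is 25 intervals after the first: 25 × 18 = 450 days after Jul 10, 2065.
Jul has 31 days — 21 days to the end of Jul leaves 429.
From end of Jul to end of 2065 is 153 days (276 left).
Jan has 31 days (245 left).
Feb has 28 days (217 left).
Mar has 31 days (186 left).
Apr has 30 days (156 left).
May has 31 days (125 left).
Jun has 30 days (95 left).
Jul has 31 days (64 left).
Aug has 31 days (33 left).
Sep has 30 days (3 left).
3 days into Oct → Oct 3, 2066.

Oct 3, 2066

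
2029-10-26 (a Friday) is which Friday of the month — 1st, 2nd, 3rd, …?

4th

Day 26 falls in week ⌈26/7⌉ of the month.
Days 1–7 hold the 1st Friday, 8–14 the 2nd, 15–21 the 3rd, 22–28 the 4th, 29–31 the 5th.
26 is in the range for the 4th.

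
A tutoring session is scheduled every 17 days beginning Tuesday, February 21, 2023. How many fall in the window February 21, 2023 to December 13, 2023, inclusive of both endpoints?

18

Occurrences land 17·i days after February 21, 2023 for i = 0, 1, 2, …
The window opens on the start date, so the first occurrence inside is #1 on February 21, 2023.
December 13, 2023 is 295 days after the start; 295 ÷ 17 = 17 remainder 6. Last occurrence in the window: #18 on December 7, 2023.
Occurrences #1 through #18: 18 in total.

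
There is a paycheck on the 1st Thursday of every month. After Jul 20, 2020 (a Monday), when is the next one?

Jul 2020 starts on a Wednesday, so its 1st Thursday is Jul 2, 2020 (1 day in).
That is not after Jul 20, 2020, so look at Aug 2020.
Aug 2020 starts on a Saturday, so its 1st Thursday is Aug 6, 2020 (5 days in).

Aug 6, 2020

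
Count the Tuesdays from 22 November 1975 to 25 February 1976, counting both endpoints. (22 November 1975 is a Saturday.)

14

22 November 1975 is a Saturday; the first Tuesday on or after it is 25 November 1975 (3 days later).
From 25 November 1975 to 25 February 1976: 5 + 31 + 31 + 25 = 92 days (rest of November, December, January, February).
92 ÷ 7 = 13 full weeks with remainder 1, so 13 more Tuesdays after the first → 14.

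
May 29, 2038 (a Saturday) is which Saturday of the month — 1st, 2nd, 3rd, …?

Day 29 falls in week ⌈29/7⌉ of the month.
Days 1–7 hold the 1st Saturday, 8–14 the 2nd, 15–21 the 3rd, 22–28 the 4th, 29–31 the 5th.
29 is in the range for the 5th.

5th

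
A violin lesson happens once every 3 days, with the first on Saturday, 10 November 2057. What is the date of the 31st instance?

The 31st occurrence is 30 intervals after the first: 30 × 3 = 90 days after 10 November 2057.
November has 30 days — 20 days to the end of November leaves 70.
December has 31 days (39 left).
January has 31 days (8 left).
8 days into February → 8 February 2058.

8 February 2058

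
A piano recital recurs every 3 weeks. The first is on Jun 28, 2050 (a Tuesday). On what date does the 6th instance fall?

The 6th occurrence is 5 intervals after the first: 5 × 21 = 105 days after Jun 28, 2050.
Jun has 30 days — 2 days to the end of Jun leaves 103.
Jul has 31 days (72 left).
Aug has 31 days (41 left).
Sep has 30 days (11 left).
11 days into Oct → Oct 11, 2050.

Oct 11, 2050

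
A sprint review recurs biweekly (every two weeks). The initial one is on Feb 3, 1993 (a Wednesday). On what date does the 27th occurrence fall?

Feb 2, 1994

The 27th occurrence is 26 intervals after the first: 26 × 14 = 364 days after Feb 3, 1993.
Feb has 28 days — 25 days to the end of Feb leaves 339.
Mar has 31 days (308 left).
Apr has 30 days (278 left).
May has 31 days (247 left).
Jun has 30 days (217 left).
Jul has 31 days (186 left).
Aug has 31 days (155 left).
Sep has 30 days (125 left).
Oct has 31 days (94 left).
Nov has 30 days (64 left).
Dec has 31 days (33 left).
Jan has 31 days (2 left).
2 days into Feb → Feb 2, 1994.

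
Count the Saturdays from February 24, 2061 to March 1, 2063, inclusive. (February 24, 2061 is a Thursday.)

February 24, 2061 is a Thursday; the first Saturday on or after it is February 26, 2061 (2 days later).
From February 26, 2061 to March 1, 2063: 308 + 365 + 60 = 733 days (rest of 2061, 2062, to March 1, 2063 in 2063).
733 ÷ 7 = 104 full weeks with remainder 5, so 104 more Saturdays after the first → 105.

105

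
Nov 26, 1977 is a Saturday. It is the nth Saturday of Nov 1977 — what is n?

Day 26 falls in week ⌈26/7⌉ of the month.
Days 1–7 hold the 1st Saturday, 8–14 the 2nd, 15–21 the 3rd, 22–28 the 4th, 29–31 the 5th.
26 is in the range for the 4th.

4th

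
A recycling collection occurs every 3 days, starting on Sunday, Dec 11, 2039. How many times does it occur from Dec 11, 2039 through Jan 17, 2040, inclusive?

Occurrences land 3·i days after Dec 11, 2039 for i = 0, 1, 2, …
The window opens on the start date, so the first occurrence inside is #1 on Dec 11, 2039.
Jan 17, 2040 is 37 days after the start; 37 ÷ 3 = 12 remainder 1. Last occurrence in the window: #13 on Jan 16, 2040.
Occurrences #1 through #13: 13 in total.

13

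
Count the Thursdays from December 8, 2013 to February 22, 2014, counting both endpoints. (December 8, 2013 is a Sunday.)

December 8, 2013 is a Sunday; the first Thursday on or after it is December 12, 2013 (4 days later).
From December 12, 2013 to February 22, 2014: 19 + 31 + 22 = 72 days (rest of December, January, February).
72 ÷ 7 = 10 full weeks with remainder 2, so 10 more Thursdays after the first → 11.

11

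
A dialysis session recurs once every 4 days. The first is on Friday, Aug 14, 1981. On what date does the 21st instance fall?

Nov 2, 1981

The 21st occurrence is 20 intervals after the first: 20 × 4 = 80 days after Aug 14, 1981.
Aug has 31 days — 17 days to the end of Aug leaves 63.
Sep has 30 days (33 left).
Oct has 31 days (2 left).
2 days into Nov → Nov 2, 1981.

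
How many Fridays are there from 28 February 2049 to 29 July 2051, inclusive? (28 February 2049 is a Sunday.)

28 February 2049 is a Sunday; the first Friday on or after it is 5 March 2049 (5 days later).
From 5 March 2049 to 29 July 2051: 301 + 365 + 210 = 876 days (rest of 2049, 2050, to 29 July 2051 in 2051).
876 ÷ 7 = 125 full weeks with remainder 1, so 125 more Fridays after the first → 126.

126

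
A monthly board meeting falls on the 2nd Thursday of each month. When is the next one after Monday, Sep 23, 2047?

Oct 10, 2047

Sep 2047 starts on a Sunday; its first Thursday is the 5th, so the 2nd Thursday is the 12th — Sep 12, 2047.
That is not after Sep 23, 2047, so look at Oct 2047.
Oct 2047 starts on a Tuesday; its first Thursday is the 3rd, so the 2nd Thursday is the 10th — Oct 10, 2047.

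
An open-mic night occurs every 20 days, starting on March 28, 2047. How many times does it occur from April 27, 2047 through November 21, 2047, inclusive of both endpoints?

Occurrences land 20·i days after March 28, 2047 for i = 0, 1, 2, …
April 27, 2047 is 30 days after the start; 30 ÷ 20 = 1 remainder 10; since the remainder is 10, round up to i = 2. First occurrence in the window: #3 on May 7, 2047 (2×20 = 40 days in).
November 21, 2047 is 238 days after the start; 238 ÷ 20 = 11 remainder 18. Last occurrence in the window: #12 on November 3, 2047.
Occurrences #3 through #12: 10 in total.

10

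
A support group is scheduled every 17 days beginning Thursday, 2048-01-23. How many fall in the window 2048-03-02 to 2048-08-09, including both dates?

9

Occurrences land 17·i days after 2048-01-23 for i = 0, 1, 2, …
2048-03-02 is 39 days after the start; 39 ÷ 17 = 2 remainder 5; since the remainder is 5, round up to i = 3. First occurrence in the window: #4 on 2048-03-14 (3×17 = 51 days in).
2048-08-09 is 199 days after the start; 199 ÷ 17 = 11 remainder 12. Last occurrence in the window: #12 on 2048-07-28.
Occurrences #4 through #12: 9 in total.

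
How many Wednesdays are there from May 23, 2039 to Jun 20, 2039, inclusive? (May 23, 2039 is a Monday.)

May 23, 2039 is a Monday; the first Wednesday on or after it is May 25, 2039 (2 days later).
From May 25, 2039 to Jun 20, 2039: 6 + 20 = 26 days (rest of May, Jun).
26 ÷ 7 = 3 full weeks with remainder 5, so 3 more Wednesdays after the first → 4.

4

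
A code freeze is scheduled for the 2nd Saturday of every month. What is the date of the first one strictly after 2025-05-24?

2025-06-14

May 2025 starts on a Thursday; its first Saturday is the 3rd, so the 2nd Saturday is the 10th — 2025-05-10.
That is not after 2025-05-24, so look at June 2025.
June 2025 starts on a Sunday; its first Saturday is the 7th, so the 2nd Saturday is the 14th — 2025-06-14.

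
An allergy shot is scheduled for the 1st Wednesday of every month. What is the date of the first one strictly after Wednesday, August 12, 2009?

August 2009 starts on a Saturday, so its 1st Wednesday is August 5, 2009 (4 days in).
That is not after August 12, 2009, so look at September 2009.
September 2009 starts on a Tuesday, so its 1st Wednesday is September 2, 2009 (1 day in).

September 2, 2009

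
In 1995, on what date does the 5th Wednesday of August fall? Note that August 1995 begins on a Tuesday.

30 August 1995

August 1995 begins on a Tuesday, so the first Wednesday is August 2 (1 day later).
The 5th Wednesday is 4 weeks later: 2 + 28 = 30.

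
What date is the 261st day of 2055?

18 September 2055

January has 31 days (261 − 31 = 230 remain).
February has 28 days (230 − 28 = 202 remain).
March has 31 days (202 − 31 = 171 remain).
April has 30 days (171 − 30 = 141 remain).
May has 31 days (141 − 31 = 110 remain).
June has 30 days (110 − 30 = 80 remain).
July has 31 days (80 − 31 = 49 remain).
August has 31 days (49 − 31 = 18 remain).
18 into September → September 18.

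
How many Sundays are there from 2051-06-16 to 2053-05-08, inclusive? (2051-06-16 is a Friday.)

99

2051-06-16 is a Friday; the first Sunday on or after it is 2051-06-18 (2 days later).
From 2051-06-18 to 2053-05-08: 196 + 366 + 128 = 690 days (rest of 2051, 2052, to 2053-05-08 in 2053).
690 ÷ 7 = 98 full weeks with remainder 4, so 98 more Sundays after the first → 99.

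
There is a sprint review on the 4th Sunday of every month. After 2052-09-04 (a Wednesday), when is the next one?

2052-09-22

September 2052 starts on a Sunday; its first Sunday is the 1st, so the 4th Sunday is the 22nd — 2052-09-22.
2052-09-22 is after 2052-09-04, so that is the next one.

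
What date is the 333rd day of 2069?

Nov 29, 2069

Jan has 31 days (333 − 31 = 302 remain).
Feb has 28 days (302 − 28 = 274 remain).
Mar has 31 days (274 − 31 = 243 remain).
Apr has 30 days (243 − 30 = 213 remain).
May has 31 days (213 − 31 = 182 remain).
Jun has 30 days (182 − 30 = 152 remain).
Jul has 31 days (152 − 31 = 121 remain).
Aug has 31 days (121 − 31 = 90 remain).
Sep has 30 days (90 − 30 = 60 remain).
Oct has 31 days (60 − 31 = 29 remain).
29 into Nov → Nov 29.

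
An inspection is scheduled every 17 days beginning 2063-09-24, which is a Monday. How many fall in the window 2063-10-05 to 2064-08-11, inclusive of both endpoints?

Occurrences land 17·i days after 2063-09-24 for i = 0, 1, 2, …
2063-10-05 is 11 days after the start; 11 ÷ 17 = 0 remainder 11; since the remainder is 11, round up to i = 1. First occurrence in the window: #2 on 2063-10-11 (1×17 = 17 days in).
2064-08-11 is 322 days after the start; 322 ÷ 17 = 18 remainder 16. Last occurrence in the window: #19 on 2064-07-26.
Occurrences #2 through #19: 18 in total.

18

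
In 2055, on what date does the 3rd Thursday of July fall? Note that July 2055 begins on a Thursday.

July 2055 begins on a Thursday, so the first Thursday is July 1.
The 3rd Thursday is 2 weeks later: 1 + 14 = 15.

July 15, 2055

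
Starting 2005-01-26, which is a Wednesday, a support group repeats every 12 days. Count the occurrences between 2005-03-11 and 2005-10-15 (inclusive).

18

Occurrences land 12·i days after 2005-01-26 for i = 0, 1, 2, …
2005-03-11 is 44 days after the start; 44 ÷ 12 = 3 remainder 8; since the remainder is 8, round up to i = 4. First occurrence in the window: #5 on 2005-03-15 (4×12 = 48 days in).
2005-10-15 is 262 days after the start; 262 ÷ 12 = 21 remainder 10. Last occurrence in the window: #22 on 2005-10-05.
Occurrences #5 through #22: 18 in total.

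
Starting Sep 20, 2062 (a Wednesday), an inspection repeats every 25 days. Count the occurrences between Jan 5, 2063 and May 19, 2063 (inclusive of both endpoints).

Occurrences land 25·i days after Sep 20, 2062 for i = 0, 1, 2, …
Jan 5, 2063 is 107 days after the start; 107 ÷ 25 = 4 remainder 7; since the remainder is 7, round up to i = 5. First occurrence in the window: #6 on Jan 23, 2063 (5×25 = 125 days in).
May 19, 2063 is 241 days after the start; 241 ÷ 25 = 9 remainder 16. Last occurrence in the window: #10 on May 3, 2063.
Occurrences #6 through #10: 5 in total.

5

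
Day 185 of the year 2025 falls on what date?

Jan has 31 days (185 − 31 = 154 remain).
Feb has 28 days (154 − 28 = 126 remain).
Mar has 31 days (126 − 31 = 95 remain).
Apr has 30 days (95 − 30 = 65 remain).
May has 31 days (65 − 31 = 34 remain).
Jun has 30 days (34 − 30 = 4 remain).
4 into Jul → Jul 4.

Jul 4, 2025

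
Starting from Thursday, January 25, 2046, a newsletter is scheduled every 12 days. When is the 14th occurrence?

June 30, 2046

The 14th occurrence is 13 intervals after the first: 13 × 12 = 156 days after January 25, 2046.
January has 31 days — 6 days to the end of January leaves 150.
February has 28 days (122 left).
March has 31 days (91 left).
April has 30 days (61 left).
May has 31 days (30 left).
30 days into June → June 30, 2046.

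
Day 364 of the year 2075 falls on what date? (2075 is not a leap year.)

December 30, 2075

January has 31 days (364 − 31 = 333 remain).
February has 28 days (333 − 28 = 305 remain).
March has 31 days (305 − 31 = 274 remain).
April has 30 days (274 − 30 = 244 remain).
May has 31 days (244 − 31 = 213 remain).
June has 30 days (213 − 30 = 183 remain).
July has 31 days (183 − 31 = 152 remain).
August has 31 days (152 − 31 = 121 remain).
September has 30 days (121 − 30 = 91 remain).
October has 31 days (91 − 31 = 60 remain).
November has 30 days (60 − 30 = 30 remain).
30 into December → December 30.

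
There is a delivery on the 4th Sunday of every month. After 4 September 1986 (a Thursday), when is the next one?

28 September 1986

September 1986 starts on a Monday; its first Sunday is the 7th, so the 4th Sunday is the 28th — 28 September 1986.
28 September 1986 is after 4 September 1986, so that is the next one.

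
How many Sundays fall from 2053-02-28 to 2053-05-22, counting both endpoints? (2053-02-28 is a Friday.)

2053-02-28 is a Friday; the first Sunday on or after it is 2053-03-02 (2 days later).
From 2053-03-02 to 2053-05-22: 29 + 30 + 22 = 81 days (rest of March, April, May).
81 ÷ 7 = 11 full weeks with remainder 4, so 11 more Sundays after the first → 12.

12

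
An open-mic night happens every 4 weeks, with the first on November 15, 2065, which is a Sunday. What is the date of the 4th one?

The 4th occurrence is 3 intervals after the first: 3 × 28 = 84 days after November 15, 2065.
November has 30 days — 15 days to the end of November leaves 69.
December has 31 days (38 left).
January has 31 days (7 left).
7 days into February → February 7, 2066.

February 7, 2066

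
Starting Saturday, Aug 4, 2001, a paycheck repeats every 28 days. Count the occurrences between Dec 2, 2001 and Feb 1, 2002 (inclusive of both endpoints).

Occurrences land 28·i days after Aug 4, 2001 for i = 0, 1, 2, …
Dec 2, 2001 is 120 days after the start; 120 ÷ 28 = 4 remainder 8; since the remainder is 8, round up to i = 5. First occurrence in the window: #6 on Dec 22, 2001 (5×28 = 140 days in).
Feb 1, 2002 is 181 days after the start; 181 ÷ 28 = 6 remainder 13. Last occurrence in the window: #7 on Jan 19, 2002.
Occurrences #6 through #7: 2 in total.

2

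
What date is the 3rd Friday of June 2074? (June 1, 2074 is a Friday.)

June 2074 begins on a Friday, so the first Friday is June 1.
The 3rd Friday is 2 weeks later: 1 + 14 = 15.

2074-06-15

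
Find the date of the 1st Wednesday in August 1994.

August 3, 1994

The first Wednesday of August 1994 is August 3.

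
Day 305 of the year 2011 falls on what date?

January has 31 days (305 − 31 = 274 remain).
February has 28 days (274 − 28 = 246 remain).
March has 31 days (246 − 31 = 215 remain).
April has 30 days (215 − 30 = 185 remain).
May has 31 days (185 − 31 = 154 remain).
June has 30 days (154 − 30 = 124 remain).
July has 31 days (124 − 31 = 93 remain).
August has 31 days (93 − 31 = 62 remain).
September has 30 days (62 − 30 = 32 remain).
October has 31 days (32 − 31 = 1 remain).
1 into November → November 1.

1 November 2011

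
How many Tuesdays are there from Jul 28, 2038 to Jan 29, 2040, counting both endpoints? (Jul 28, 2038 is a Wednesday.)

Jul 28, 2038 is a Wednesday; the first Tuesday on or after it is Aug 3, 2038 (6 days later).
From Aug 3, 2038 to Jan 29, 2040: 150 + 365 + 29 = 544 days (rest of 2038, 2039, to Jan 29, 2040 in 2040).
544 ÷ 7 = 77 full weeks with remainder 5, so 77 more Tuesdays after the first → 78.

78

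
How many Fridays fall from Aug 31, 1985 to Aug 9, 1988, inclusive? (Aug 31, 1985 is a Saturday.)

Aug 31, 1985 is a Saturday; the first Friday on or after it is Sep 6, 1985 (6 days later).
From Sep 6, 1985 to Aug 9, 1988: 116 + 365 + 365 + 222 = 1068 days (rest of 1985, 1986, 1987, to Aug 9, 1988 in 1988).
1068 ÷ 7 = 152 full weeks with remainder 4, so 152 more Fridays after the first → 153.

153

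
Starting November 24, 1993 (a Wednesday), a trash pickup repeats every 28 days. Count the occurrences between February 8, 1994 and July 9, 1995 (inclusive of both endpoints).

19

Occurrences land 28·i days after November 24, 1993 for i = 0, 1, 2, …
February 8, 1994 is 76 days after the start; 76 ÷ 28 = 2 remainder 20; since the remainder is 20, round up to i = 3. First occurrence in the window: #4 on February 16, 1994 (3×28 = 84 days in).
July 9, 1995 is 592 days after the start; 592 ÷ 28 = 21 remainder 4. Last occurrence in the window: #22 on July 5, 1995.
Occurrences #4 through #22: 19 in total.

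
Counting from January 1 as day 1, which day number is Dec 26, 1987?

Days in months before Dec: 31 + 28 + 31 + 30 + 31 + 30 + 31 + 31 + 30 + 31 + 30 = 334.
Plus 26 days into Dec → day 360.

360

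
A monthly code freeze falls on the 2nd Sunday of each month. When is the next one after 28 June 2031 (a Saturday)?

13 July 2031

June 2031 starts on a Sunday; its first Sunday is the 1st, so the 2nd Sunday is the 8th — 8 June 2031.
That is not after 28 June 2031, so look at July 2031.
July 2031 starts on a Tuesday; its first Sunday is the 6th, so the 2nd Sunday is the 13th — 13 July 2031.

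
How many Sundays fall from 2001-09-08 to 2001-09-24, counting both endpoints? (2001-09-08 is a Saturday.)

3

2001-09-08 is a Saturday; the first Sunday on or after it is 2001-09-09 (1 day later).
From 2001-09-09 to 2001-09-24 is 24 − 9 = 15 days.
15 ÷ 7 = 2 full weeks with remainder 1, so 2 more Sundays after the first → 3.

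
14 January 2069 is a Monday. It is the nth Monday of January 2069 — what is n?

Day 14 falls in week ⌈14/7⌉ of the month.
Days 1–7 hold the 1st Monday, 8–14 the 2nd, 15–21 the 3rd, 22–28 the 4th, 29–31 the 5th.
14 is in the range for the 2nd.

2nd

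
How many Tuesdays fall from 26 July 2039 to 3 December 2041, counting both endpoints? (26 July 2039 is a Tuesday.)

124

26 July 2039 is a Tuesday; the first Tuesday on or after it is 26 July 2039.
From 26 July 2039 to 3 December 2041: 158 + 366 + 337 = 861 days (rest of 2039, 2040, to 3 December 2041 in 2041).
861 ÷ 7 = 123 full weeks with remainder 0, so 123 more Tuesdays after the first → 124.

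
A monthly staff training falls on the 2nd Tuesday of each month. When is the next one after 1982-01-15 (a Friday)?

1982-02-09

January 1982 starts on a Friday; its first Tuesday is the 5th, so the 2nd Tuesday is the 12th — 1982-01-12.
That is not after 1982-01-15, so look at February 1982.
February 1982 starts on a Monday; its first Tuesday is the 2nd, so the 2nd Tuesday is the 9th — 1982-02-09.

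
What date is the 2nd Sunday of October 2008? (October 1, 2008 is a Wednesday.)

October 2008 begins on a Wednesday, so the first Sunday is October 5 (4 days later).
The 2nd Sunday is 1 weeks later: 5 + 7 = 12.

12 October 2008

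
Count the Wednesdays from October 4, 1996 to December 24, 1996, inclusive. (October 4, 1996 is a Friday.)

11

October 4, 1996 is a Friday; the first Wednesday on or after it is October 9, 1996 (5 days later).
From October 9, 1996 to December 24, 1996: 22 + 30 + 24 = 76 days (rest of October, November, December).
76 ÷ 7 = 10 full weeks with remainder 6, so 10 more Wednesdays after the first → 11.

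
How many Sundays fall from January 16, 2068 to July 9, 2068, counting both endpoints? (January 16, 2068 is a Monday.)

January 16, 2068 is a Monday; the first Sunday on or after it is January 22, 2068 (6 days later).
From January 22, 2068 to July 9, 2068: 9 + 29 + 31 + 30 + 31 + 30 + 9 = 169 days (rest of January, February, March, April, May, June, July).
169 ÷ 7 = 24 full weeks with remainder 1, so 24 more Sundays after the first → 25.

25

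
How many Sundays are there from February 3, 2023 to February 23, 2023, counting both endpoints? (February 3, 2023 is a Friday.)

3

February 3, 2023 is a Friday; the first Sunday on or after it is February 5, 2023 (2 days later).
From February 5, 2023 to February 23, 2023 is 23 − 5 = 18 days.
18 ÷ 7 = 2 full weeks with remainder 4, so 2 more Sundays after the first → 3.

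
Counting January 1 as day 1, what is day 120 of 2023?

Apr 30, 2023

Jan has 31 days (120 − 31 = 89 remain).
Feb has 28 days (89 − 28 = 61 remain).
Mar has 31 days (61 − 31 = 30 remain).
30 into Apr → Apr 30.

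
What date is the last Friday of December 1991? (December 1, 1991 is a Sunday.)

December 1991 begins on a Sunday, so the first Friday is December 6 (5 days later).
December 1991 has 31 days. Adding weeks: 6, 13, 20, 27 — the last one ≤ 31 is the 27th.

1991-12-27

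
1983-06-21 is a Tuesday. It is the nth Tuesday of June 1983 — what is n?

Day 21 falls in week ⌈21/7⌉ of the month.
Days 1–7 hold the 1st Tuesday, 8–14 the 2nd, 15–21 the 3rd, 22–28 the 4th, 29–31 the 5th.
21 is in the range for the 3rd.

3rd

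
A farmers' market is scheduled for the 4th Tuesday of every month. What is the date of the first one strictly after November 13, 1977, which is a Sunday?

November 22, 1977

November 1977 starts on a Tuesday; its first Tuesday is the 1st, so the 4th Tuesday is the 22nd — November 22, 1977.
November 22, 1977 is after November 13, 1977, so that is the next one.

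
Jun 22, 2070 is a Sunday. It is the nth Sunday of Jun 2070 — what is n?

4th

Day 22 falls in week ⌈22/7⌉ of the month.
Days 1–7 hold the 1st Sunday, 8–14 the 2nd, 15–21 the 3rd, 22–28 the 4th, 29–31 the 5th.
22 is in the range for the 4th.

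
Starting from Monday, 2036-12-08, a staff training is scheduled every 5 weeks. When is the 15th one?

The 15th occurrence is 14 intervals after the first: 14 × 35 = 490 days after 2036-12-08.
December has 31 days — 23 days to the end of December leaves 467.
2037 has 365 days (102 left).
January has 31 days (71 left).
February has 28 days (43 left).
March has 31 days (12 left).
12 days into April → 2038-04-12.

2038-04-12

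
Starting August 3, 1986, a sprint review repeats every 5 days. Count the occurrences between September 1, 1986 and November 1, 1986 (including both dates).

13

Occurrences land 5·i days after August 3, 1986 for i = 0, 1, 2, …
September 1, 1986 is 29 days after the start; 29 ÷ 5 = 5 remainder 4; since the remainder is 4, round up to i = 6. First occurrence in the window: #7 on September 2, 1986 (6×5 = 30 days in).
November 1, 1986 is 90 days after the start; 90 ÷ 5 = 18 remainder 0. Last occurrence in the window: #19 on November 1, 1986.
Occurrences #7 through #19: 13 in total.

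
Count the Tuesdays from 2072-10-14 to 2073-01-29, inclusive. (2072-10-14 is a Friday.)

2072-10-14 is a Friday; the first Tuesday on or after it is 2072-10-18 (4 days later).
From 2072-10-18 to 2073-01-29: 13 + 30 + 31 + 29 = 103 days (rest of October, November, December, January).
103 ÷ 7 = 14 full weeks with remainder 5, so 14 more Tuesdays after the first → 15.

15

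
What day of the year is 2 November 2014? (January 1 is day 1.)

Days in months before November: 31 + 28 + 31 + 30 + 31 + 30 + 31 + 31 + 30 + 31 = 304.
Plus 2 days into November → day 306.

306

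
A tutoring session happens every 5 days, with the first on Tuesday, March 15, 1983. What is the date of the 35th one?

September 1, 1983

The 35th occurrence is 34 intervals after the first: 34 × 5 = 170 days after March 15, 1983.
March has 31 days — 16 days to the end of March leaves 154.
April has 30 days (124 left).
May has 31 days (93 left).
June has 30 days (63 left).
July has 31 days (32 left).
August has 31 days (1 left).
1 day into September → September 1, 1983.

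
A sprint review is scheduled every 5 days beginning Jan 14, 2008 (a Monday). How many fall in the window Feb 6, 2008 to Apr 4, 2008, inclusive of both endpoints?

Occurrences land 5·i days after Jan 14, 2008 for i = 0, 1, 2, …
Feb 6, 2008 is 23 days after the start; 23 ÷ 5 = 4 remainder 3; since the remainder is 3, round up to i = 5. First occurrence in the window: #6 on Feb 8, 2008 (5×5 = 25 days in).
Apr 4, 2008 is 81 days after the start; 81 ÷ 5 = 16 remainder 1. Last occurrence in the window: #17 on Apr 3, 2008.
Occurrences #6 through #17: 12 in total.

12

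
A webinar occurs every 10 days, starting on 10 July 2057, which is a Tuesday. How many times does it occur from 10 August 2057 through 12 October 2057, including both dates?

Occurrences land 10·i days after 10 July 2057 for i = 0, 1, 2, …
10 August 2057 is 31 days after the start; 31 ÷ 10 = 3 remainder 1; since the remainder is 1, round up to i = 4. First occurrence in the window: #5 on 19 August 2057 (4×10 = 40 days in).
12 October 2057 is 94 days after the start; 94 ÷ 10 = 9 remainder 4. Last occurrence in the window: #10 on 8 October 2057.
Occurrences #5 through #10: 6 in total.

6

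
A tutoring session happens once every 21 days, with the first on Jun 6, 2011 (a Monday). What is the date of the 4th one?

Aug 8, 2011

The 4th occurrence is 3 intervals after the first: 3 × 21 = 63 days after Jun 6, 2011.
Jun has 30 days — 24 days to the end of Jun leaves 39.
Jul has 31 days (8 left).
8 days into Aug → Aug 8, 2011.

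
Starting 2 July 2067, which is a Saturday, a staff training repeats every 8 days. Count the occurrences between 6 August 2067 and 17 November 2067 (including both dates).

Occurrences land 8·i days after 2 July 2067 for i = 0, 1, 2, …
6 August 2067 is 35 days after the start; 35 ÷ 8 = 4 remainder 3; since the remainder is 3, round up to i = 5. First occurrence in the window: #6 on 11 August 2067 (5×8 = 40 days in).
17 November 2067 is 138 days after the start; 138 ÷ 8 = 17 remainder 2. Last occurrence in the window: #18 on 15 November 2067.
Occurrences #6 through #18: 13 in total.

13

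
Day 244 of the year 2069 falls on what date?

January has 31 days (244 − 31 = 213 remain).
February has 28 days (213 − 28 = 185 remain).
March has 31 days (185 − 31 = 154 remain).
April has 30 days (154 − 30 = 124 remain).
May has 31 days (124 − 31 = 93 remain).
June has 30 days (93 − 30 = 63 remain).
July has 31 days (63 − 31 = 32 remain).
August has 31 days (32 − 31 = 1 remain).
1 into September → September 1.

1 September 2069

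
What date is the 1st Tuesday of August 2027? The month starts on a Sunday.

August 2027 begins on a Sunday, so the first Tuesday is August 3 (2 days later).

2027-08-03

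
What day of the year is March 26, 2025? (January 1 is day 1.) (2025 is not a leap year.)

Days in months before March: 31 + 28 = 59.
Plus 26 days into March → day 85.

85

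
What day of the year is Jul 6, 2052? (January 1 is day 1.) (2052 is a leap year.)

188

Days in months before Jul: 31 + 29 + 31 + 30 + 31 + 30 = 182.
Plus 6 days into Jul → day 188.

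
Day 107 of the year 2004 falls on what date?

16 April 2004

January has 31 days (107 − 31 = 76 remain).
February has 29 days (76 − 29 = 47 remain).
March has 31 days (47 − 31 = 16 remain).
16 into April → April 16.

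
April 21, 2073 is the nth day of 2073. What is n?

Days in months before April: 31 + 28 + 31 = 90.
Plus 21 days into April → day 111.

111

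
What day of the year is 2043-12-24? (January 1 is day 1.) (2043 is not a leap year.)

358

Days in months before December: 31 + 28 + 31 + 30 + 31 + 30 + 31 + 31 + 30 + 31 + 30 = 334.
Plus 24 days into December → day 358.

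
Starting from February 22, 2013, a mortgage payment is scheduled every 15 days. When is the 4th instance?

The 4th occurrence is 3 intervals after the first: 3 × 15 = 45 days after February 22, 2013.
February has 28 days — 6 days to the end of February leaves 39.
March has 31 days (8 left).
8 days into April → April 8, 2013.

April 8, 2013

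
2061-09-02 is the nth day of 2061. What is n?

Days in months before September: 31 + 28 + 31 + 30 + 31 + 30 + 31 + 31 = 243.
Plus 2 days into September → day 245.

245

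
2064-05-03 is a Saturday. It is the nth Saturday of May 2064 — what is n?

1st

Day 3 falls in week ⌈3/7⌉ of the month.
Days 1–7 hold the 1st Saturday, 8–14 the 2nd, 15–21 the 3rd, 22–28 the 4th, 29–31 the 5th.
3 is in the range for the 1st.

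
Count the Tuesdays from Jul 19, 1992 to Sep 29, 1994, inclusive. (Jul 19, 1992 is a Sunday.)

115

Jul 19, 1992 is a Sunday; the first Tuesday on or after it is Jul 21, 1992 (2 days later).
From Jul 21, 1992 to Sep 29, 1994: 163 + 365 + 272 = 800 days (rest of 1992, 1993, to Sep 29, 1994 in 1994).
800 ÷ 7 = 114 full weeks with remainder 2, so 114 more Tuesdays after the first → 115.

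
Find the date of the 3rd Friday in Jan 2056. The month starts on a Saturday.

Jan 21, 2056

Jan 2056 begins on a Saturday, so the first Friday is Jan 7 (6 days later).
The 3rd Friday is 2 weeks later: 7 + 14 = 21.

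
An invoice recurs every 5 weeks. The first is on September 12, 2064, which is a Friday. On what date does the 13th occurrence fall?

The 13th occurrence is 12 intervals after the first: 12 × 35 = 420 days after September 12, 2064.
September has 30 days — 18 days to the end of September leaves 402.
From end of September to end of 2064 is 92 days (310 left).
January has 31 days (279 left).
February has 28 days (251 left).
March has 31 days (220 left).
April has 30 days (190 left).
May has 31 days (159 left).
June has 30 days (129 left).
July has 31 days (98 left).
August has 31 days (67 left).
September has 30 days (37 left).
October has 31 days (6 left).
6 days into November → November 6, 2065.

November 6, 2065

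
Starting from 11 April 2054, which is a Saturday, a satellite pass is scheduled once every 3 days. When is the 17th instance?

29 May 2054

The 17th occurrence is 16 intervals after the first: 16 × 3 = 48 days after 11 April 2054.
April has 30 days — 19 days to the end of April leaves 29.
29 days into May → 29 May 2054.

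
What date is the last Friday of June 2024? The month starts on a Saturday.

June 2024 begins on a Saturday, so the first Friday is June 7 (6 days later).
June 2024 has 30 days. Adding weeks: 7, 14, 21, 28 — the last one ≤ 30 is the 28th.

28 June 2024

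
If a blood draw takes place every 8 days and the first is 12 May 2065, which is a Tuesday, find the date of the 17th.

The 17th occurrence is 16 intervals after the first: 16 × 8 = 128 days after 12 May 2065.
May has 31 days — 19 days to the end of May leaves 109.
June has 30 days (79 left).
July has 31 days (48 left).
August has 31 days (17 left).
17 days into September → 17 September 2065.

17 September 2065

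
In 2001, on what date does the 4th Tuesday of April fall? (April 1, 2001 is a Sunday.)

2001-04-24

April 2001 begins on a Sunday, so the first Tuesday is April 3 (2 days later).
The 4th Tuesday is 3 weeks later: 3 + 21 = 24.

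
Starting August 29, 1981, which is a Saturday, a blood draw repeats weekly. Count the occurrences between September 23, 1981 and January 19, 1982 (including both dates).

17

Occurrences land 7·i days after August 29, 1981 for i = 0, 1, 2, …
September 23, 1981 is 25 days after the start; 25 ÷ 7 = 3 remainder 4; since the remainder is 4, round up to i = 4. First occurrence in the window: #5 on September 26, 1981 (4×7 = 28 days in).
January 19, 1982 is 143 days after the start; 143 ÷ 7 = 20 remainder 3. Last occurrence in the window: #21 on January 16, 1982.
Occurrences #5 through #21: 17 in total.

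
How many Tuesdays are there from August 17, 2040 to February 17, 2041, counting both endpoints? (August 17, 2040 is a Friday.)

26

August 17, 2040 is a Friday; the first Tuesday on or after it is August 21, 2040 (4 days later).
From August 21, 2040 to February 17, 2041: 10 + 30 + 31 + 30 + 31 + 31 + 17 = 180 days (rest of August, September, October, November, December, January, February).
180 ÷ 7 = 25 full weeks with remainder 5, so 25 more Tuesdays after the first → 26.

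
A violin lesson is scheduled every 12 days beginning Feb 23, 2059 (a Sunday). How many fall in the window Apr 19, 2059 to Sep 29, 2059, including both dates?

Occurrences land 12·i days after Feb 23, 2059 for i = 0, 1, 2, …
Apr 19, 2059 is 55 days after the start; 55 ÷ 12 = 4 remainder 7; since the remainder is 7, round up to i = 5. First occurrence in the window: #6 on Apr 24, 2059 (5×12 = 60 days in).
Sep 29, 2059 is 218 days after the start; 218 ÷ 12 = 18 remainder 2. Last occurrence in the window: #19 on Sep 27, 2059.
Occurrences #6 through #19: 14 in total.

14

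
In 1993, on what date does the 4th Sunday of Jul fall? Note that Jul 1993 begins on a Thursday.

Jul 25, 1993

Jul 1993 begins on a Thursday, so the first Sunday is Jul 4 (3 days later).
The 4th Sunday is 3 weeks later: 4 + 21 = 25.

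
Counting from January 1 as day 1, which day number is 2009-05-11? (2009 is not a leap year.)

131

Days in months before May: 31 + 28 + 31 + 30 = 120.
Plus 11 days into May → day 131.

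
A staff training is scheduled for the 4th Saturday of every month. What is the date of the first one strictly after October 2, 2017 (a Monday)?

October 2017 starts on a Sunday; its first Saturday is the 7th, so the 4th Saturday is the 28th — October 28, 2017.
October 28, 2017 is after October 2, 2017, so that is the next one.

October 28, 2017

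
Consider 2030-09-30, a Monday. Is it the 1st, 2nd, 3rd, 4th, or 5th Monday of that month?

5th

Day 30 falls in week ⌈30/7⌉ of the month.
Days 1–7 hold the 1st Monday, 8–14 the 2nd, 15–21 the 3rd, 22–28 the 4th, 29–31 the 5th.
30 is in the range for the 5th.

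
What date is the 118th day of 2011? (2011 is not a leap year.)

April 28, 2011

January has 31 days (118 − 31 = 87 remain).
February has 28 days (87 − 28 = 59 remain).
March has 31 days (59 − 31 = 28 remain).
28 into April → April 28.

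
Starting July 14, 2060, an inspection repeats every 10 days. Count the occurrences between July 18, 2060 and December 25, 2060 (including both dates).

Occurrences land 10·i days after July 14, 2060 for i = 0, 1, 2, …
July 18, 2060 is 4 days after the start; 4 ÷ 10 = 0 remainder 4; since the remainder is 4, round up to i = 1. First occurrence in the window: #2 on July 24, 2060 (1×10 = 10 days in).
December 25, 2060 is 164 days after the start; 164 ÷ 10 = 16 remainder 4. Last occurrence in the window: #17 on December 21, 2060.
Occurrences #2 through #17: 16 in total.

16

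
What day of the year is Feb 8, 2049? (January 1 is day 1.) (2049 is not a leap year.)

39

Days in months before Feb: 31 = 31.
Plus 8 days into Feb → day 39.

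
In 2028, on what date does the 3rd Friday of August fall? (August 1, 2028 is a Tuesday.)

August 2028 begins on a Tuesday, so the first Friday is August 4 (3 days later).
The 3rd Friday is 2 weeks later: 4 + 14 = 18.

18 August 2028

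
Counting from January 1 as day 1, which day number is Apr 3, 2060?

94

Days in months before Apr: 31 + 29 + 31 = 91.
Plus 3 days into Apr → day 94.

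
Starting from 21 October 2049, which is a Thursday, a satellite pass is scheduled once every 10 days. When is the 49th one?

13 February 2051

The 49th occurrence is 48 intervals after the first: 48 × 10 = 480 days after 21 October 2049.
October has 31 days — 10 days to the end of October leaves 470.
From end of October to end of 2049 is 61 days (409 left).
2050 has 365 days (44 left).
January has 31 days (13 left).
13 days into February → 13 February 2051.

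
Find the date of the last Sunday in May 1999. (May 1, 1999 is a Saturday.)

1999-05-30

May 1999 begins on a Saturday, so the first Sunday is May 2 (1 day later).
May 1999 has 31 days. Adding weeks: 2, 9, 16, 23, 30 — the last one ≤ 31 is the 30th.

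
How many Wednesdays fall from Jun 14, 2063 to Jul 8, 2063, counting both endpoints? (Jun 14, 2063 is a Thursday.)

Jun 14, 2063 is a Thursday; the first Wednesday on or after it is Jun 20, 2063 (6 days later).
From Jun 20, 2063 to Jul 8, 2063: 10 + 8 = 18 days (rest of Jun, Jul).
18 ÷ 7 = 2 full weeks with remainder 4, so 2 more Wednesdays after the first → 3.

3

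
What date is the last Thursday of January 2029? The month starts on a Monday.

2029-01-25

January 2029 begins on a Monday, so the first Thursday is January 4 (3 days later).
January 2029 has 31 days. Adding weeks: 4, 11, 18, 25 — the last one ≤ 31 is the 25th.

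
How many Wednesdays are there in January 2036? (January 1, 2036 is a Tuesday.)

5

January 1, 2036 is a Tuesday; the first Wednesday on or after it is January 2, 2036 (1 day later).
From January 2, 2036 to January 31, 2036 is 31 − 2 = 29 days.
29 ÷ 7 = 4 full weeks with remainder 1, so 4 more Wednesdays after the first → 5.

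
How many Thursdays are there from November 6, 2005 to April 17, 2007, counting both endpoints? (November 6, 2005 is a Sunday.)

November 6, 2005 is a Sunday; the first Thursday on or after it is November 10, 2005 (4 days later).
From November 10, 2005 to April 17, 2007: 51 + 365 + 107 = 523 days (rest of 2005, 2006, to April 17, 2007 in 2007).
523 ÷ 7 = 74 full weeks with remainder 5, so 74 more Thursdays after the first → 75.

75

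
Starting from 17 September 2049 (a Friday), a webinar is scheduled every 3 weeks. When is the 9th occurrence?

The 9th occurrence is 8 intervals after the first: 8 × 21 = 168 days after 17 September 2049.
September has 30 days — 13 days to the end of September leaves 155.
October has 31 days (124 left).
November has 30 days (94 left).
December has 31 days (63 left).
January has 31 days (32 left).
February has 28 days (4 left).
4 days into March → 4 March 2050.

4 March 2050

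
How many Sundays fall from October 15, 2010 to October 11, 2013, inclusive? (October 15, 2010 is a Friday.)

156

October 15, 2010 is a Friday; the first Sunday on or after it is October 17, 2010 (2 days later).
From October 17, 2010 to October 11, 2013: 75 + 365 + 366 + 284 = 1090 days (rest of 2010, 2011, 2012, to October 11, 2013 in 2013).
1090 ÷ 7 = 155 full weeks with remainder 5, so 155 more Sundays after the first → 156.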